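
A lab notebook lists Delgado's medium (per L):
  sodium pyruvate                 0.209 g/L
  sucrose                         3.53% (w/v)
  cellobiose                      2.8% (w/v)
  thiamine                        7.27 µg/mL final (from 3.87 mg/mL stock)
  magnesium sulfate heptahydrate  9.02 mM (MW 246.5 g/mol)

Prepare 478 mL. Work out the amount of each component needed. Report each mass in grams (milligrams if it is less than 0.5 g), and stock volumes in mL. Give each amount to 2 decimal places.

Scale factor relative to 1 L: 0.478.
sodium pyruvate: 0.209 g/L × 0.478 L = 0.099902 g = 99.90 mg
sucrose: 3.53% w/v = 35.3 g/L → 35.3 × 0.478 L = 16.87 g
cellobiose: 2.8% w/v = 28 g/L → 28 × 0.478 L = 13.38 g
thiamine: dilute stock: 7.27 µg/mL × 478 mL ÷ 3870 µg/mL = 0.90 mL
magnesium sulfate heptahydrate: 9.02 mmol/L × 246.5 g/mol × 0.478 L ÷ 1000 = 1.06 g

sodium pyruvate 99.90 mg; sucrose 16.87 g; cellobiose 13.38 g; thiamine 0.90 mL; magnesium sulfate heptahydrate 1.06 g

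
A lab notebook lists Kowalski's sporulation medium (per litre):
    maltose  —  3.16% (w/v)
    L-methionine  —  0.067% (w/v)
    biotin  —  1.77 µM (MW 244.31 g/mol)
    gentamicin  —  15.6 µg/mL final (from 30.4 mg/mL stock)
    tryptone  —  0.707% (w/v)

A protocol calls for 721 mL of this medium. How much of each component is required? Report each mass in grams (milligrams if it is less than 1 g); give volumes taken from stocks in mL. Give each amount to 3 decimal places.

maltose 22.784 g; L-methionine 483.070 mg; biotin 0.312 mg; gentamicin 0.370 mL; tryptone 5.097 g

Working volume: 721 mL = 0.721 L.
maltose: 3.16% w/v = 31.6 g/L → 31.6 × 0.721 L = 22.784 g
L-methionine: 0.067 g per 100 mL × 721 mL ÷ 100 = 0.48307 g = 483.070 mg
biotin: 1.77 µmol/L × 244.31 g/mol × 0.721 L ÷ 1000 = 0.312 mg
gentamicin: C1V1 = C2V2 → 15.6 µg/mL × 721 mL ÷ 30400 µg/mL = 0.370 mL
tryptone: 0.707 g per 100 mL × 721 mL ÷ 100 = 5.097 g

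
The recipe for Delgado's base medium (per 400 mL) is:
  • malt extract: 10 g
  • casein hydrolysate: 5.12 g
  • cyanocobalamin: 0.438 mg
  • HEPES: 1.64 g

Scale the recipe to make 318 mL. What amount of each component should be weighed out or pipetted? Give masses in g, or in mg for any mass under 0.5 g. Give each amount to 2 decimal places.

malt extract 7.95 g; casein hydrolysate 4.07 g; cyanocobalamin 0.35 mg; HEPES 1.30 g

Scale factor = 318 mL / 400 mL = 0.795.
malt extract: 10 g × (318 mL / 400 mL) = 7.95 g
casein hydrolysate: 5.12 g × (318 mL / 400 mL) = 4.07 g
cyanocobalamin: 0.438 mg × (318 mL / 400 mL) = 0.35 mg
HEPES: 1.64 g × (318 mL / 400 mL) = 1.30 g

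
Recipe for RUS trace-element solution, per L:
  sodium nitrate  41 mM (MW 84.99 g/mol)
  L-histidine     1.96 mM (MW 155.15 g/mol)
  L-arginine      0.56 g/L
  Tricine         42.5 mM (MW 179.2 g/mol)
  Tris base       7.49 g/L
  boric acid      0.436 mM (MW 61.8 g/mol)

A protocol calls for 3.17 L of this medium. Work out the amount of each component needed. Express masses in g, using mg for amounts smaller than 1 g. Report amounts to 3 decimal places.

Scale factor relative to 1 L: 3.17.
sodium nitrate: 41 mmol/L × 84.99 g/mol × 3.17 L ÷ 1000 = 11.046 g
L-histidine: 1.96 mmol/L × 155.15 mg/mmol × 3.17 L = 963.978 mg
L-arginine: 0.56 g/L × 3.17 L = 1.775 g
Tricine: 42.5 mmol/L × 179.2 g/mol × 3.17 L ÷ 1000 = 24.143 g
Tris base: 7.49 g/L × 3.17 L = 23.743 g
boric acid: 0.436 mmol/L × 61.8 mg/mmol × 3.17 L = 85.415 mg

sodium nitrate 11.046 g; L-histidine 963.978 mg; L-arginine 1.775 g; Tricine 24.143 g; Tris base 23.743 g; boric acid 85.415 mg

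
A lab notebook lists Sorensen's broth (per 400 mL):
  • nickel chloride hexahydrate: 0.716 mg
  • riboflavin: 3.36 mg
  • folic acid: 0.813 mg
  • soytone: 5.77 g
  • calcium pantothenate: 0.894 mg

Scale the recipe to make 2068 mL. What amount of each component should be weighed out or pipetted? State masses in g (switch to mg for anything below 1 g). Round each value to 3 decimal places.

nickel chloride hexahydrate 3.702 mg; riboflavin 17.371 mg; folic acid 4.203 mg; soytone 29.831 g; calcium pantothenate 4.622 mg

Scale factor = 2068 mL / 400 mL = 5.17.
nickel chloride hexahydrate: 0.716 mg × (2068 mL / 400 mL) = 3.702 mg
riboflavin: 3.36 mg × (2068 mL / 400 mL) = 17.371 mg
folic acid: 0.813 mg × (2068 mL / 400 mL) = 4.203 mg
soytone: 5.77 g × (2068 mL / 400 mL) = 29.831 g
calcium pantothenate: 0.894 mg × (2068 mL / 400 mL) = 4.622 mg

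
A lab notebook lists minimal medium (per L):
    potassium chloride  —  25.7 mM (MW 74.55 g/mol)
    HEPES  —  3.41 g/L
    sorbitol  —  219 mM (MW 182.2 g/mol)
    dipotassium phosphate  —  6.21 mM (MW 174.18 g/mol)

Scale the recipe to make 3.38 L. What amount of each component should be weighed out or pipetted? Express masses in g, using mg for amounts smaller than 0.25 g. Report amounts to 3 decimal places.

potassium chloride 6.476 g; HEPES 11.526 g; sorbitol 134.868 g; dipotassium phosphate 3.656 g

Scale factor relative to 1 L: 3.38.
potassium chloride: 25.7 mmol/L × 74.55 g/mol × 3.38 L ÷ 1000 = 6.476 g
HEPES: 3.41 g/L × 3.38 L = 11.526 g
sorbitol: 219 mmol/L × 182.2 g/mol × 3.38 L ÷ 1000 = 134.868 g
dipotassium phosphate: 6.21 mmol/L × 174.18 g/mol × 3.38 L ÷ 1000 = 3.656 g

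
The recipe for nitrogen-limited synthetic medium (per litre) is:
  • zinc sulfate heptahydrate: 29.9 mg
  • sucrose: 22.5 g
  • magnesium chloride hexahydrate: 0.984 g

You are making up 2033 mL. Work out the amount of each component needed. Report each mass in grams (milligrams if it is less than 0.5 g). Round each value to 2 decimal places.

Scale factor = 2033 mL / 1000 mL = 2.033.
zinc sulfate heptahydrate: 29.9 mg × (2033 mL / 1000 mL) = 60.79 mg
sucrose: 22.5 g × (2033 mL / 1000 mL) = 45.74 g
magnesium chloride hexahydrate: 0.984 g × (2033 mL / 1000 mL) = 2.00 g

zinc sulfate heptahydrate 60.79 mg; sucrose 45.74 g; magnesium chloride hexahydrate 2.00 g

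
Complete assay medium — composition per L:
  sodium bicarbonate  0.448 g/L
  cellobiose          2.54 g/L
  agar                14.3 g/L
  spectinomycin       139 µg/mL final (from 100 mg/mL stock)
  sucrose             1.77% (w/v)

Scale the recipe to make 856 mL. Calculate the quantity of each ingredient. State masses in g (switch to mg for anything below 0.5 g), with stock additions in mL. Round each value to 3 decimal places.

Scale factor relative to 1 L: 0.856.
sodium bicarbonate: 0.448 g/L × 0.856 L = 0.383488 g = 383.488 mg
cellobiose: 2.54 g/L × 0.856 L = 2.174 g
agar: 14.3 g/L × 0.856 L = 12.241 g
spectinomycin: dilute stock: 139 µg/mL × 856 mL ÷ 100000 µg/mL = 1.190 mL
sucrose: 1.77% w/v = 17.7 g/L → 17.7 × 0.856 L = 15.151 g

sodium bicarbonate 383.488 mg; cellobiose 2.174 g; agar 12.241 g; spectinomycin 1.190 mL; sucrose 15.151 g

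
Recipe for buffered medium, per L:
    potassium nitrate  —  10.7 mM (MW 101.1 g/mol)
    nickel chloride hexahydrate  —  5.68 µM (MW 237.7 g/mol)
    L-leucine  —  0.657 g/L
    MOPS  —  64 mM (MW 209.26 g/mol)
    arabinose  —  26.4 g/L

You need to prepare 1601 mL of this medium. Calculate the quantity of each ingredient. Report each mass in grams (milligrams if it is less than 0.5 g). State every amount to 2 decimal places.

potassium nitrate 1.73 g; nickel chloride hexahydrate 2.16 mg; L-leucine 1.05 g; MOPS 21.44 g; arabinose 42.27 g

Working volume: 1601 mL = 1.601 L.
potassium nitrate: 10.7 mmol/L × 101.1 g/mol × 1.601 L ÷ 1000 = 1.73 g
nickel chloride hexahydrate: 5.68 µmol/L × 237.7 g/mol × 1.601 L ÷ 1000 = 2.16 mg
L-leucine: 0.657 g/L × 1.601 L = 1.05 g
MOPS: 64 mmol/L × 209.26 g/mol × 1.601 L ÷ 1000 = 21.44 g
arabinose: 26.4 g/L × 1.601 L = 42.27 g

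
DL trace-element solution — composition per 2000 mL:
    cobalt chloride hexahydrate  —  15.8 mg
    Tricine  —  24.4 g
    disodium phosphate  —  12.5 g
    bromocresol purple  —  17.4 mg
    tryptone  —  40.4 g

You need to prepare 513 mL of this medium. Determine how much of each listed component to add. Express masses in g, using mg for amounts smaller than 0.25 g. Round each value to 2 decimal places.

Scale factor = 513 mL / 2000 mL = 0.2565.
cobalt chloride hexahydrate: 15.8 mg × (513 mL / 2000 mL) = 4.05 mg
Tricine: 24.4 g × (513 mL / 2000 mL) = 6.26 g
disodium phosphate: 12.5 g × (513 mL / 2000 mL) = 3.21 g
bromocresol purple: 17.4 mg × (513 mL / 2000 mL) = 4.46 mg
tryptone: 40.4 g × (513 mL / 2000 mL) = 10.36 g

cobalt chloride hexahydrate 4.05 mg; Tricine 6.26 g; disodium phosphate 3.21 g; bromocresol purple 4.46 mg; tryptone 10.36 g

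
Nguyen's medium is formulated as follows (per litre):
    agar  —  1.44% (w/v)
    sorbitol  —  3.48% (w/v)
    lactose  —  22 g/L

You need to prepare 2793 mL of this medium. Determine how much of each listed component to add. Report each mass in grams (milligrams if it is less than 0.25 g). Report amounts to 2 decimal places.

agar 40.22 g; sorbitol 97.20 g; lactose 61.45 g

Target volume = 2793 mL = 2.793 L.
agar: 1.44% w/v = 14.4 g/L → 14.4 × 2.793 L = 40.22 g
sorbitol: 3.48 g per 100 mL × 2793 mL ÷ 100 = 97.20 g
lactose: 22 g/L × 2.793 L = 61.45 g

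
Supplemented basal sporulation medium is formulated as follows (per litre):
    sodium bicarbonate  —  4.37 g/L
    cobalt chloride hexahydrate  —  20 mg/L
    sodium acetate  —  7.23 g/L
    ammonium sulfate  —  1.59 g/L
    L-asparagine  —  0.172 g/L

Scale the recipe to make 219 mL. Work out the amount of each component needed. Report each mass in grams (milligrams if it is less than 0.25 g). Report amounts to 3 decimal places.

sodium bicarbonate 0.957 g; cobalt chloride hexahydrate 4.380 mg; sodium acetate 1.583 g; ammonium sulfate 0.348 g; L-asparagine 37.668 mg

Target volume = 219 mL = 0.219 L.
sodium bicarbonate: 4.37 g/L × 0.219 L = 0.957 g
cobalt chloride hexahydrate: 20 mg/L × 0.219 L = 4.380 mg
sodium acetate: 7.23 g/L × 0.219 L = 1.583 g
ammonium sulfate: 1.59 g/L × 0.219 L = 0.348 g
L-asparagine: 0.172 g/L × 0.219 L = 0.037668 g = 37.668 mg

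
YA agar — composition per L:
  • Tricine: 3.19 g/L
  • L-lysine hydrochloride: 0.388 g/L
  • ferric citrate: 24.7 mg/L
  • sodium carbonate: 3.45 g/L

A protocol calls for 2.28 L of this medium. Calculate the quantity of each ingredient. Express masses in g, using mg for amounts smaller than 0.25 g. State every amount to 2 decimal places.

Tricine 7.27 g; L-lysine hydrochloride 0.88 g; ferric citrate 56.32 mg; sodium carbonate 7.87 g

Scale factor relative to 1 L: 2.28.
Tricine: 3.19 g/L × 2.28 L = 7.27 g
L-lysine hydrochloride: 0.388 g/L × 2.28 L = 0.88 g
ferric citrate: 24.7 mg/L × 2.28 L = 56.32 mg
sodium carbonate: 3.45 g/L × 2.28 L = 7.87 g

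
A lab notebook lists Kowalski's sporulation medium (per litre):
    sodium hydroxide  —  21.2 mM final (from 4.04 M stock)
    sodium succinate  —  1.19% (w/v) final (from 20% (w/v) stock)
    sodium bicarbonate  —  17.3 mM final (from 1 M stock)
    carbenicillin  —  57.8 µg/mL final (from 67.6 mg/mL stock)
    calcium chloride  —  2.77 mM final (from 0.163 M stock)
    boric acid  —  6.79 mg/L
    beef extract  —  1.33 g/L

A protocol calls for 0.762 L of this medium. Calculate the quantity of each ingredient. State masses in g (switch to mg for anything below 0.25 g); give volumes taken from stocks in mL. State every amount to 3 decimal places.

sodium hydroxide 3.999 mL; sodium succinate 45.339 mL; sodium bicarbonate 13.183 mL; carbenicillin 0.652 mL; calcium chloride 12.949 mL; boric acid 5.174 mg; beef extract 1.013 g

Scale factor relative to 1 L: 0.762.
sodium hydroxide: dilute stock: 21.2 mM × 762 mL ÷ 4040 mM = 3.999 mL
sodium succinate: V = C2·V2/C1 = 1.19% ÷ 20% × 762 mL = 45.339 mL
sodium bicarbonate: dilute stock: 17.3 mM × 762 mL ÷ 1000 mM = 13.183 mL
carbenicillin: V = C2·V2/C1 = 57.8 µg/mL × 762 mL ÷ 67600 µg/mL = 0.652 mL
calcium chloride: dilute stock: 2.77 mM × 762 mL ÷ 163 mM = 12.949 mL
boric acid: 6.79 mg/L × 0.762 L = 5.174 mg
beef extract: 1.33 g/L × 0.762 L = 1.013 g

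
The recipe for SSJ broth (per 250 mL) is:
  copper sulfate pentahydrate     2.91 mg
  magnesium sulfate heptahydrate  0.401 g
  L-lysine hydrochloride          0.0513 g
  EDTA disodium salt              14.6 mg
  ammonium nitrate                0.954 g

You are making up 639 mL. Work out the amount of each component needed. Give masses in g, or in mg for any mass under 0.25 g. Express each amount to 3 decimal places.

copper sulfate pentahydrate 7.438 mg; magnesium sulfate heptahydrate 1.025 g; L-lysine hydrochloride 131.123 mg; EDTA disodium salt 37.318 mg; ammonium nitrate 2.438 g

Ratio of target to recipe volume: 639 / 250 = 2.556.
copper sulfate pentahydrate: 2.91 mg × (639 mL / 250 mL) = 7.438 mg
magnesium sulfate heptahydrate: 0.401 g × (639 mL / 250 mL) = 1.025 g
L-lysine hydrochloride: 0.0513 g × (639 mL / 250 mL) = 0.131123 g = 131.123 mg
EDTA disodium salt: 14.6 mg × (639 mL / 250 mL) = 37.318 mg
ammonium nitrate: 0.954 g × (639 mL / 250 mL) = 2.438 g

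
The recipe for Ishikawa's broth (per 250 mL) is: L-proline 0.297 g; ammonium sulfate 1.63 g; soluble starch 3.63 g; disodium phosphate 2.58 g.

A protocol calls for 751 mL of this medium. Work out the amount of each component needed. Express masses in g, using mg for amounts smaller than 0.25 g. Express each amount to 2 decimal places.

L-proline 0.89 g; ammonium sulfate 4.90 g; soluble starch 10.90 g; disodium phosphate 7.75 g

Ratio of target to recipe volume: 751 / 250 = 3.004.
L-proline: 0.297 g × (751 mL / 250 mL) = 0.89 g
ammonium sulfate: 1.63 g × (751 mL / 250 mL) = 4.90 g
soluble starch: 3.63 g × (751 mL / 250 mL) = 10.90 g
disodium phosphate: 2.58 g × (751 mL / 250 mL) = 7.75 g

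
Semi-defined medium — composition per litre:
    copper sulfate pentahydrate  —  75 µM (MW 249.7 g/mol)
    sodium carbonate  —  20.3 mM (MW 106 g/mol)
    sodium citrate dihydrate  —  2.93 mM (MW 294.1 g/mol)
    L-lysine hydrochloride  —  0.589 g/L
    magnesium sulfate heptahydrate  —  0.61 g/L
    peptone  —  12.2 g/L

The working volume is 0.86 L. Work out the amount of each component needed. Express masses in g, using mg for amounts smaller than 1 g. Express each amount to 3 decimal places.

copper sulfate pentahydrate 16.106 mg; sodium carbonate 1.851 g; sodium citrate dihydrate 741.073 mg; L-lysine hydrochloride 506.540 mg; magnesium sulfate heptahydrate 524.600 mg; peptone 10.492 g

Scale factor relative to 1 L: 0.86.
copper sulfate pentahydrate: 75 µmol/L × 249.7 g/mol × 0.86 L ÷ 1000 = 16.106 mg
sodium carbonate: 20.3 mmol/L × 106 g/mol × 0.86 L ÷ 1000 = 1.851 g
sodium citrate dihydrate: 2.93 mmol/L × 294.1 mg/mmol × 0.86 L = 741.073 mg
L-lysine hydrochloride: 0.589 g/L × 0.86 L = 0.50654 g = 506.540 mg
magnesium sulfate heptahydrate: 0.61 g/L × 0.86 L = 0.5246 g = 524.600 mg
peptone: 12.2 g/L × 0.86 L = 10.492 g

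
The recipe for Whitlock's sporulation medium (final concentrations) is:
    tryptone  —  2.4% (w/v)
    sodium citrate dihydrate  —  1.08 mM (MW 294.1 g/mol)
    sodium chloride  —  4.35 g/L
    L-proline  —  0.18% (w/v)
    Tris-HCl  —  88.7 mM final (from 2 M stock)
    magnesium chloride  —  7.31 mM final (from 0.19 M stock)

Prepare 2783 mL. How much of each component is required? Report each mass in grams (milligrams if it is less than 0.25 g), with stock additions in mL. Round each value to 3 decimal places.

tryptone 66.792 g; sodium citrate dihydrate 0.884 g; sodium chloride 12.106 g; L-proline 5.009 g; Tris-HCl 123.426 mL; magnesium chloride 107.072 mL

Working volume: 2783 mL = 2.783 L.
tryptone: 2.4% w/v = 24 g/L → 24 × 2.783 L = 66.792 g
sodium citrate dihydrate: 1.08 mmol/L × 294.1 g/mol × 2.783 L ÷ 1000 = 0.884 g
sodium chloride: 4.35 g/L × 2.783 L = 12.106 g
L-proline: 0.18% w/v = 1.8 g/L → 1.8 × 2.783 L = 5.009 g
Tris-HCl: C1V1 = C2V2 → 88.7 mM × 2783 mL ÷ 2000 mM = 123.426 mL
magnesium chloride: dilute stock: 7.31 mM × 2783 mL ÷ 190 mM = 107.072 mL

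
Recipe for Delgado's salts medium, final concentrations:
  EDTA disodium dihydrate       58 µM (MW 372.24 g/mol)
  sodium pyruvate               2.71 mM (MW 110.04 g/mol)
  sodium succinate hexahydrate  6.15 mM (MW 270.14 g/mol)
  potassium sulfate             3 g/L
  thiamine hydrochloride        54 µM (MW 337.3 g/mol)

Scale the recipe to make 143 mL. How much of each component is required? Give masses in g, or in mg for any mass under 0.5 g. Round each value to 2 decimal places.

EDTA disodium dihydrate 3.09 mg; sodium pyruvate 42.64 mg; sodium succinate hexahydrate 237.57 mg; potassium sulfate 429.00 mg; thiamine hydrochloride 2.60 mg

Working volume: 143 mL = 0.143 L.
EDTA disodium dihydrate: 58 µmol/L × 372.24 g/mol × 0.143 L ÷ 1000 = 3.09 mg
sodium pyruvate: 2.71 mmol/L × 110.04 mg/mmol × 0.143 L = 42.64 mg
sodium succinate hexahydrate: 6.15 mmol/L × 270.14 mg/mmol × 0.143 L = 237.57 mg
potassium sulfate: 3 g/L × 0.143 L = 0.429 g = 429.00 mg
thiamine hydrochloride: 54 µmol/L × 337.3 g/mol × 0.143 L ÷ 1000 = 2.60 mg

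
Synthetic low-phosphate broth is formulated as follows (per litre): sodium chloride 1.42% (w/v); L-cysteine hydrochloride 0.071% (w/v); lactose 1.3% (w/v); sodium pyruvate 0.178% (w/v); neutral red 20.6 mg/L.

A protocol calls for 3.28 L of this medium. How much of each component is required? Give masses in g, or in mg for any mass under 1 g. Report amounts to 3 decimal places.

sodium chloride 46.576 g; L-cysteine hydrochloride 2.329 g; lactose 42.640 g; sodium pyruvate 5.838 g; neutral red 67.568 mg

Working volume: 3.28 L.
sodium chloride: 1.42 g per 100 mL × 3280 mL ÷ 100 = 46.576 g
L-cysteine hydrochloride: 0.071 g per 100 mL × 3280 mL ÷ 100 = 2.329 g
lactose: 1.3 g per 100 mL × 3280 mL ÷ 100 = 42.640 g
sodium pyruvate: 0.178 g per 100 mL × 3280 mL ÷ 100 = 5.838 g
neutral red: 20.6 mg/L × 3.28 L = 67.568 mg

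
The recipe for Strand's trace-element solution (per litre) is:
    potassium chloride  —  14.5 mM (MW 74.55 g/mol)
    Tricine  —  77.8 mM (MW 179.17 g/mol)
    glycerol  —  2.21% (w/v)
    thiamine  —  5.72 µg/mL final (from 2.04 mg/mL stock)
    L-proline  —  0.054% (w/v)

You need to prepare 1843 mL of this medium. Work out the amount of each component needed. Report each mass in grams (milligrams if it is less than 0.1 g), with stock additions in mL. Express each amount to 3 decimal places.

Target volume = 1843 mL = 1.843 L.
potassium chloride: 14.5 mmol/L × 74.55 g/mol × 1.843 L ÷ 1000 = 1.992 g
Tricine: 77.8 mmol/L × 179.17 g/mol × 1.843 L ÷ 1000 = 25.690 g
glycerol: 2.21 g per 100 mL × 1843 mL ÷ 100 = 40.730 g
thiamine: V = C2·V2/C1 = 5.72 µg/mL × 1843 mL ÷ 2040 µg/mL = 5.168 mL
L-proline: 0.054 g per 100 mL × 1843 mL ÷ 100 = 0.995 g

potassium chloride 1.992 g; Tricine 25.690 g; glycerol 40.730 g; thiamine 5.168 mL; L-proline 0.995 g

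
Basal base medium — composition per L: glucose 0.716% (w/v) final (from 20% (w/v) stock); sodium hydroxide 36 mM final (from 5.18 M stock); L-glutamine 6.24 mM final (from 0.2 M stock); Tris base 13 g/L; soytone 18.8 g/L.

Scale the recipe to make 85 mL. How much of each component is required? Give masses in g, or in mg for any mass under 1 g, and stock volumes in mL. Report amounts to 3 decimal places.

glucose 3.043 mL; sodium hydroxide 0.591 mL; L-glutamine 2.652 mL; Tris base 1.105 g; soytone 1.598 g

Working volume: 85 mL = 0.085 L.
glucose: V = C2·V2/C1 = 0.716% ÷ 20% × 85 mL = 3.043 mL
sodium hydroxide: dilute stock: 36 mM × 85 mL ÷ 5180 mM = 0.591 mL
L-glutamine: V = C2·V2/C1 = 6.24 mM × 85 mL ÷ 200 mM = 2.652 mL
Tris base: 13 g/L × 0.085 L = 1.105 g
soytone: 18.8 g/L × 0.085 L = 1.598 g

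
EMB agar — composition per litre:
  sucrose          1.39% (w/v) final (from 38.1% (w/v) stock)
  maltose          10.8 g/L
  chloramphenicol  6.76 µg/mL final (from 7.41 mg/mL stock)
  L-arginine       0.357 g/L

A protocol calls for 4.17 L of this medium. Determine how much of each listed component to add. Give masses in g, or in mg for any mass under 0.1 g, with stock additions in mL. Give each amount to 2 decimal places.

sucrose 152.13 mL; maltose 45.04 g; chloramphenicol 3.80 mL; L-arginine 1.49 g

Scale factor relative to 1 L: 4.17.
sucrose: dilute stock: 1.39% ÷ 38.1% × 4170 mL = 152.13 mL
maltose: 10.8 g/L × 4.17 L = 45.04 g
chloramphenicol: dilute stock: 6.76 µg/mL × 4170 mL ÷ 7410 µg/mL = 3.80 mL
L-arginine: 0.357 g/L × 4.17 L = 1.49 g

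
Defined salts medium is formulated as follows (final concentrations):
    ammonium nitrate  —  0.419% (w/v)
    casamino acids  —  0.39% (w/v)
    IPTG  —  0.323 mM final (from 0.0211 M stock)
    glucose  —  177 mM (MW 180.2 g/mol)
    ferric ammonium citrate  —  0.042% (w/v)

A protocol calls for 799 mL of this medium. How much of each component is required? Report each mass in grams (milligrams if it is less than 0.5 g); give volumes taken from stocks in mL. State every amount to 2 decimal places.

Working volume: 799 mL = 0.799 L.
ammonium nitrate: 0.419 g per 100 mL × 799 mL ÷ 100 = 3.35 g
casamino acids: 0.39% w/v = 3.9 g/L → 3.9 × 0.799 L = 3.12 g
IPTG: V = C2·V2/C1 = 0.323 mM × 799 mL ÷ 21.1 mM = 12.23 mL
glucose: 177 mmol/L × 180.2 g/mol × 0.799 L ÷ 1000 = 25.48 g
ferric ammonium citrate: 0.042% w/v = 0.42 g/L → 0.42 × 0.799 L = 0.33558 g = 335.58 mg

ammonium nitrate 3.35 g; casamino acids 3.12 g; IPTG 12.23 mL; glucose 25.48 g; ferric ammonium citrate 335.58 mg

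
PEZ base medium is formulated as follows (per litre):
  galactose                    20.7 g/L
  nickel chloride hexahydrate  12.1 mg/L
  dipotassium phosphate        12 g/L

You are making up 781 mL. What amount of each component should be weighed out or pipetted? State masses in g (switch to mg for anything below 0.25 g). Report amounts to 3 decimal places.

galactose 16.167 g; nickel chloride hexahydrate 9.450 mg; dipotassium phosphate 9.372 g

Scale factor relative to 1 L: 0.781.
galactose: 20.7 g/L × 0.781 L = 16.167 g
nickel chloride hexahydrate: 12.1 mg/L × 0.781 L = 9.450 mg
dipotassium phosphate: 12 g/L × 0.781 L = 9.372 g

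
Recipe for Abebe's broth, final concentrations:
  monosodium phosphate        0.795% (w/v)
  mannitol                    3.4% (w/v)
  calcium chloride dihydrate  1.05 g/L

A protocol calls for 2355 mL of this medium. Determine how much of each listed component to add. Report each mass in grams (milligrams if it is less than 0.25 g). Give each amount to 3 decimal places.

monosodium phosphate 18.722 g; mannitol 80.070 g; calcium chloride dihydrate 2.473 g

Target volume = 2355 mL = 2.355 L.
monosodium phosphate: 0.795% w/v = 7.95 g/L → 7.95 × 2.355 L = 18.722 g
mannitol: 3.4 g per 100 mL × 2355 mL ÷ 100 = 80.070 g
calcium chloride dihydrate: 1.05 g/L × 2.355 L = 2.473 g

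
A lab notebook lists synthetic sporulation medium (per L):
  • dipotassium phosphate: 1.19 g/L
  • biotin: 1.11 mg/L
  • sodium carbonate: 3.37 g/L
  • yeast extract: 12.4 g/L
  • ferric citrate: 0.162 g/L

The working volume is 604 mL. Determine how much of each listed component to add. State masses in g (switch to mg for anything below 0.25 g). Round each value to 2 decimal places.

dipotassium phosphate 0.72 g; biotin 0.67 mg; sodium carbonate 2.04 g; yeast extract 7.49 g; ferric citrate 97.85 mg

Scale factor relative to 1 L: 0.604.
dipotassium phosphate: 1.19 g/L × 0.604 L = 0.72 g
biotin: 1.11 mg/L × 0.604 L = 0.67 mg
sodium carbonate: 3.37 g/L × 0.604 L = 2.04 g
yeast extract: 12.4 g/L × 0.604 L = 7.49 g
ferric citrate: 0.162 g/L × 0.604 L = 0.097848 g = 97.85 mg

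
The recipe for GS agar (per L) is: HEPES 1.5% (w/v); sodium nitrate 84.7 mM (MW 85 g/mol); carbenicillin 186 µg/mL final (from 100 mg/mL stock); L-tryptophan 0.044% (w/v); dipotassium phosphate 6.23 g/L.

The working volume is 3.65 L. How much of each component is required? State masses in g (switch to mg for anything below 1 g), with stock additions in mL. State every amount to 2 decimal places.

HEPES 54.75 g; sodium nitrate 26.28 g; carbenicillin 6.79 mL; L-tryptophan 1.61 g; dipotassium phosphate 22.74 g

Working volume: 3.65 L.
HEPES: 1.5% w/v = 15 g/L → 15 × 3.65 L = 54.75 g
sodium nitrate: 84.7 mmol/L × 85 g/mol × 3.65 L ÷ 1000 = 26.28 g
carbenicillin: C1V1 = C2V2 → 186 µg/mL × 3650 mL ÷ 100000 µg/mL = 6.79 mL
L-tryptophan: 0.044 g per 100 mL × 3650 mL ÷ 100 = 1.61 g
dipotassium phosphate: 6.23 g/L × 3.65 L = 22.74 g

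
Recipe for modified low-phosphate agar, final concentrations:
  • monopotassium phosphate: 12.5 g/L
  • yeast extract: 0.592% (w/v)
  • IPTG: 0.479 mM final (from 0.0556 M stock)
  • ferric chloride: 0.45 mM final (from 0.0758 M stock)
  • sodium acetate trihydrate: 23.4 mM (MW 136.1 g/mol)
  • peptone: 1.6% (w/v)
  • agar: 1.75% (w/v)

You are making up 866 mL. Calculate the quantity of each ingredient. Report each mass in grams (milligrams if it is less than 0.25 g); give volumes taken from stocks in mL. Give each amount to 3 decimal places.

monopotassium phosphate 10.825 g; yeast extract 5.127 g; IPTG 7.461 mL; ferric chloride 5.141 mL; sodium acetate trihydrate 2.758 g; peptone 13.856 g; agar 15.155 g

Working volume: 866 mL = 0.866 L.
monopotassium phosphate: 12.5 g/L × 0.866 L = 10.825 g
yeast extract: 0.592% w/v = 5.92 g/L → 5.92 × 0.866 L = 5.127 g
IPTG: V = C2·V2/C1 = 0.479 mM × 866 mL ÷ 55.6 mM = 7.461 mL
ferric chloride: V = C2·V2/C1 = 0.45 mM × 866 mL ÷ 75.8 mM = 5.141 mL
sodium acetate trihydrate: 23.4 mmol/L × 136.1 g/mol × 0.866 L ÷ 1000 = 2.758 g
peptone: 1.6 g per 100 mL × 866 mL ÷ 100 = 13.856 g
agar: 1.75% w/v = 17.5 g/L → 17.5 × 0.866 L = 15.155 g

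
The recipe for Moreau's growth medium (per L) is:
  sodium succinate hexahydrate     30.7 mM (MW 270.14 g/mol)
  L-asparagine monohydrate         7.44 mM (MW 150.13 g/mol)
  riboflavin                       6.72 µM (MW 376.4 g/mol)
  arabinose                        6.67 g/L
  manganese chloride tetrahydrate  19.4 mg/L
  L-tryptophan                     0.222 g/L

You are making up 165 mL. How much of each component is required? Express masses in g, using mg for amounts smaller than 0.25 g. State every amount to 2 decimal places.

Target volume = 165 mL = 0.165 L.
sodium succinate hexahydrate: 30.7 mmol/L × 270.14 g/mol × 0.165 L ÷ 1000 = 1.37 g
L-asparagine monohydrate: 7.44 mmol/L × 150.13 mg/mmol × 0.165 L = 184.30 mg
riboflavin: 6.72 µmol/L × 376.4 g/mol × 0.165 L ÷ 1000 = 0.42 mg
arabinose: 6.67 g/L × 0.165 L = 1.10 g
manganese chloride tetrahydrate: 19.4 mg/L × 0.165 L = 3.20 mg
L-tryptophan: 0.222 g/L × 0.165 L = 0.03663 g = 36.63 mg

sodium succinate hexahydrate 1.37 g; L-asparagine monohydrate 184.30 mg; riboflavin 0.42 mg; arabinose 1.10 g; manganese chloride tetrahydrate 3.20 mg; L-tryptophan 36.63 mg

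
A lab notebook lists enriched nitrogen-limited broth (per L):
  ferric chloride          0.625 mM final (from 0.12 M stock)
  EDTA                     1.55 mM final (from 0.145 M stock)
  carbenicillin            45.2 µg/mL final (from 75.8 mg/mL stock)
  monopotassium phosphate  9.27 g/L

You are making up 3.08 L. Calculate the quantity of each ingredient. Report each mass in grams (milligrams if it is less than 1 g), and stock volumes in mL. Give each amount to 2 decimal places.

ferric chloride 16.04 mL; EDTA 32.92 mL; carbenicillin 1.84 mL; monopotassium phosphate 28.55 g

Scale factor relative to 1 L: 3.08.
ferric chloride: C1V1 = C2V2 → 0.625 mM × 3080 mL ÷ 120 mM = 16.04 mL
EDTA: V = C2·V2/C1 = 1.55 mM × 3080 mL ÷ 145 mM = 32.92 mL
carbenicillin: C1V1 = C2V2 → 45.2 µg/mL × 3080 mL ÷ 75800 µg/mL = 1.84 mL
monopotassium phosphate: 9.27 g/L × 3.08 L = 28.55 g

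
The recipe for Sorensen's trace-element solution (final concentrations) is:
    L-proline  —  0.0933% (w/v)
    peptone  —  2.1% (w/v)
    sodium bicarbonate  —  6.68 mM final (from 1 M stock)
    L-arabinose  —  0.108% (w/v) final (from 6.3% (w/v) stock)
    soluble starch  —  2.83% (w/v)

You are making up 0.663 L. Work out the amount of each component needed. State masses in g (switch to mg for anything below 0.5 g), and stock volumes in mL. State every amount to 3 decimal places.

Scale factor relative to 1 L: 0.663.
L-proline: 0.0933 g per 100 mL × 663 mL ÷ 100 = 0.619 g
peptone: 2.1 g per 100 mL × 663 mL ÷ 100 = 13.923 g
sodium bicarbonate: V = C2·V2/C1 = 6.68 mM × 663 mL ÷ 1000 mM = 4.429 mL
L-arabinose: dilute stock: 0.108% ÷ 6.3% × 663 mL = 11.366 mL
soluble starch: 2.83 g per 100 mL × 663 mL ÷ 100 = 18.763 g

L-proline 0.619 g; peptone 13.923 g; sodium bicarbonate 4.429 mL; L-arabinose 11.366 mL; soluble starch 18.763 g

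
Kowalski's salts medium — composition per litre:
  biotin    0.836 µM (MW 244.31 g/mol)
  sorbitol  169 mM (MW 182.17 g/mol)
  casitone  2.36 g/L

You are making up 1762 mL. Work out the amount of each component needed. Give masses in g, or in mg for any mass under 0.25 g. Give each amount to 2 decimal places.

biotin 0.36 mg; sorbitol 54.25 g; casitone 4.16 g

Target volume = 1762 mL = 1.762 L.
biotin: 0.836 µmol/L × 244.31 g/mol × 1.762 L ÷ 1000 = 0.36 mg
sorbitol: 169 mmol/L × 182.17 g/mol × 1.762 L ÷ 1000 = 54.25 g
casitone: 2.36 g/L × 1.762 L = 4.16 g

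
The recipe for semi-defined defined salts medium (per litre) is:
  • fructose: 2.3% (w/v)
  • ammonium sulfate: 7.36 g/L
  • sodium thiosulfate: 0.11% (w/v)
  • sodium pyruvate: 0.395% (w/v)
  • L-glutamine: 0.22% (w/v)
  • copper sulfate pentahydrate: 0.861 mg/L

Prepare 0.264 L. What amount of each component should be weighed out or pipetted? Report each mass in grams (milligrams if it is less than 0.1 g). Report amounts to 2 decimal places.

Working volume: 0.264 L.
fructose: 2.3 g per 100 mL × 264 mL ÷ 100 = 6.07 g
ammonium sulfate: 7.36 g/L × 0.264 L = 1.94 g
sodium thiosulfate: 0.11 g per 100 mL × 264 mL ÷ 100 = 0.29 g
sodium pyruvate: 0.395% w/v = 3.95 g/L → 3.95 × 0.264 L = 1.04 g
L-glutamine: 0.22 g per 100 mL × 264 mL ÷ 100 = 0.58 g
copper sulfate pentahydrate: 0.861 mg/L × 0.264 L = 0.23 mg

fructose 6.07 g; ammonium sulfate 1.94 g; sodium thiosulfate 0.29 g; sodium pyruvate 1.04 g; L-glutamine 0.58 g; copper sulfate pentahydrate 0.23 mg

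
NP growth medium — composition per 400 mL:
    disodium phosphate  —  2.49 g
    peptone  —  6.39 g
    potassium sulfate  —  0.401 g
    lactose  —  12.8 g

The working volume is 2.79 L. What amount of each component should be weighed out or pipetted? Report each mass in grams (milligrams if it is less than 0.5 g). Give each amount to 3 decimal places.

Scale factor = 2790 mL / 400 mL = 6.975.
disodium phosphate: 2.49 g × (2790 mL / 400 mL) = 17.368 g
peptone: 6.39 g × (2790 mL / 400 mL) = 44.570 g
potassium sulfate: 0.401 g × (2790 mL / 400 mL) = 2.797 g
lactose: 12.8 g × (2790 mL / 400 mL) = 89.280 g

disodium phosphate 17.368 g; peptone 44.570 g; potassium sulfate 2.797 g; lactose 89.280 g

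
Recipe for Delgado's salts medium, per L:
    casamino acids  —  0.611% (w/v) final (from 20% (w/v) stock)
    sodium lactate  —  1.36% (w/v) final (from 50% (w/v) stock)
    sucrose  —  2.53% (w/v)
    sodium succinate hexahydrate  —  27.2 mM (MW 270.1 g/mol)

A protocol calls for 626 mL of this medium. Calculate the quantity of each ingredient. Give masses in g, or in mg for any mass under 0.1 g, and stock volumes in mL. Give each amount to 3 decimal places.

Target volume = 626 mL = 0.626 L.
casamino acids: V = C2·V2/C1 = 0.611% ÷ 20% × 626 mL = 19.124 mL
sodium lactate: C1V1 = C2V2 → 1.36% ÷ 50% × 626 mL = 17.027 mL
sucrose: 2.53 g per 100 mL × 626 mL ÷ 100 = 15.838 g
sodium succinate hexahydrate: 27.2 mmol/L × 270.1 g/mol × 0.626 L ÷ 1000 = 4.599 g

casamino acids 19.124 mL; sodium lactate 17.027 mL; sucrose 15.838 g; sodium succinate hexahydrate 4.599 g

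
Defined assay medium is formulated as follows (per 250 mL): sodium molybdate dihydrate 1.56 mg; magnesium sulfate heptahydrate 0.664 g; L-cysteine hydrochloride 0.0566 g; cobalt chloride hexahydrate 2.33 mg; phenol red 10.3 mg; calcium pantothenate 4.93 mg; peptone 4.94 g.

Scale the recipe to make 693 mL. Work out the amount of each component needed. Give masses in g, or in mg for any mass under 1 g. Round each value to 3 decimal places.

sodium molybdate dihydrate 4.324 mg; magnesium sulfate heptahydrate 1.841 g; L-cysteine hydrochloride 156.895 mg; cobalt chloride hexahydrate 6.459 mg; phenol red 28.552 mg; calcium pantothenate 13.666 mg; peptone 13.694 g

Scale factor = 693 mL / 250 mL = 2.772.
sodium molybdate dihydrate: 1.56 mg × (693 mL / 250 mL) = 4.324 mg
magnesium sulfate heptahydrate: 0.664 g × (693 mL / 250 mL) = 1.841 g
L-cysteine hydrochloride: 0.0566 g × (693 mL / 250 mL) = 0.156895 g = 156.895 mg
cobalt chloride hexahydrate: 2.33 mg × (693 mL / 250 mL) = 6.459 mg
phenol red: 10.3 mg × (693 mL / 250 mL) = 28.552 mg
calcium pantothenate: 4.93 mg × (693 mL / 250 mL) = 13.666 mg
peptone: 4.94 g × (693 mL / 250 mL) = 13.694 g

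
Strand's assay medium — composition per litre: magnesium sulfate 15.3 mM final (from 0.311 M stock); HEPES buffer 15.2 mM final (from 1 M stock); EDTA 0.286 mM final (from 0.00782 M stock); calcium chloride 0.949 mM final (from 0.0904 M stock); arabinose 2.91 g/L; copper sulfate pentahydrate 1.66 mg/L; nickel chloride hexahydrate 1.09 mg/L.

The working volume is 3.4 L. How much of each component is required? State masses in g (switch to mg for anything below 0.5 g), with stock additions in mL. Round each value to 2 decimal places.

Working volume: 3.4 L.
magnesium sulfate: dilute stock: 15.3 mM × 3400 mL ÷ 311 mM = 167.27 mL
HEPES buffer: V = C2·V2/C1 = 15.2 mM × 3400 mL ÷ 1000 mM = 51.68 mL
EDTA: V = C2·V2/C1 = 0.286 mM × 3400 mL ÷ 7.82 mM = 124.35 mL
calcium chloride: dilute stock: 0.949 mM × 3400 mL ÷ 90.4 mM = 35.69 mL
arabinose: 2.91 g/L × 3.4 L = 9.89 g
copper sulfate pentahydrate: 1.66 mg/L × 3.4 L = 5.64 mg
nickel chloride hexahydrate: 1.09 mg/L × 3.4 L = 3.71 mg

magnesium sulfate 167.27 mL; HEPES buffer 51.68 mL; EDTA 124.35 mL; calcium chloride 35.69 mL; arabinose 9.89 g; copper sulfate pentahydrate 5.64 mg; nickel chloride hexahydrate 3.71 mg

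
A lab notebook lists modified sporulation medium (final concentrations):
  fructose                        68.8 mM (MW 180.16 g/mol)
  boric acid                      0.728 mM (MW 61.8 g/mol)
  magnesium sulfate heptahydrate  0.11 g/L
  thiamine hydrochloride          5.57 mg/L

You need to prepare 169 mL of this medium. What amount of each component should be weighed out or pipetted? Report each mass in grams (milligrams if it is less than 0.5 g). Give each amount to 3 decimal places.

fructose 2.095 g; boric acid 7.603 mg; magnesium sulfate heptahydrate 18.590 mg; thiamine hydrochloride 0.941 mg

Target volume = 169 mL = 0.169 L.
fructose: 68.8 mmol/L × 180.16 g/mol × 0.169 L ÷ 1000 = 2.095 g
boric acid: 0.728 mmol/L × 61.8 mg/mmol × 0.169 L = 7.603 mg
magnesium sulfate heptahydrate: 0.11 g/L × 0.169 L = 0.01859 g = 18.590 mg
thiamine hydrochloride: 5.57 mg/L × 0.169 L = 0.941 mg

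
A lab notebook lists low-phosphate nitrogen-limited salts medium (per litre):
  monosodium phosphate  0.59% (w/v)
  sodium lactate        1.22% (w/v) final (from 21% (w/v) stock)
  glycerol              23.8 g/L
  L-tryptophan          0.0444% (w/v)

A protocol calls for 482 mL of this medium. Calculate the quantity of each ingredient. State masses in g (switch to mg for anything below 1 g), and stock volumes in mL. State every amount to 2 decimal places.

monosodium phosphate 2.84 g; sodium lactate 28.00 mL; glycerol 11.47 g; L-tryptophan 214.01 mg

Scale factor relative to 1 L: 0.482.
monosodium phosphate: 0.59% w/v = 5.9 g/L → 5.9 × 0.482 L = 2.84 g
sodium lactate: dilute stock: 1.22% ÷ 21% × 482 mL = 28.00 mL
glycerol: 23.8 g/L × 0.482 L = 11.47 g
L-tryptophan: 0.0444 g per 100 mL × 482 mL ÷ 100 = 0.214008 g = 214.01 mg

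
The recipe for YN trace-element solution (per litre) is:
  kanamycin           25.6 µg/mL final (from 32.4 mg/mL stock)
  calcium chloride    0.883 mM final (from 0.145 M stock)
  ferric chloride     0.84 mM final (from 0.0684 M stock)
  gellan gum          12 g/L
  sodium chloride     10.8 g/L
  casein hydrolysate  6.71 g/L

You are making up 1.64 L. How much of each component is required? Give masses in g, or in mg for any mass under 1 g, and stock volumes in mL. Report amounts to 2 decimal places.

kanamycin 1.30 mL; calcium chloride 9.99 mL; ferric chloride 20.14 mL; gellan gum 19.68 g; sodium chloride 17.71 g; casein hydrolysate 11.00 g

Scale factor relative to 1 L: 1.64.
kanamycin: V = C2·V2/C1 = 25.6 µg/mL × 1640 mL ÷ 32400 µg/mL = 1.30 mL
calcium chloride: V = C2·V2/C1 = 0.883 mM × 1640 mL ÷ 145 mM = 9.99 mL
ferric chloride: C1V1 = C2V2 → 0.84 mM × 1640 mL ÷ 68.4 mM = 20.14 mL
gellan gum: 12 g/L × 1.64 L = 19.68 g
sodium chloride: 10.8 g/L × 1.64 L = 17.71 g
casein hydrolysate: 6.71 g/L × 1.64 L = 11.00 g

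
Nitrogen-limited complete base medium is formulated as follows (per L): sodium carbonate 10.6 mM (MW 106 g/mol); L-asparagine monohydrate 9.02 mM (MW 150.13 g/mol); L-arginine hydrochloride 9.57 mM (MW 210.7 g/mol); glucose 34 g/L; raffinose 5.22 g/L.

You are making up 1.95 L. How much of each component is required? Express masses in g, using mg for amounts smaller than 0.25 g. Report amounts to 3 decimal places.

sodium carbonate 2.191 g; L-asparagine monohydrate 2.641 g; L-arginine hydrochloride 3.932 g; glucose 66.300 g; raffinose 10.179 g

Working volume: 1.95 L.
sodium carbonate: 10.6 mmol/L × 106 g/mol × 1.95 L ÷ 1000 = 2.191 g
L-asparagine monohydrate: 9.02 mmol/L × 150.13 g/mol × 1.95 L ÷ 1000 = 2.641 g
L-arginine hydrochloride: 9.57 mmol/L × 210.7 g/mol × 1.95 L ÷ 1000 = 3.932 g
glucose: 34 g/L × 1.95 L = 66.300 g
raffinose: 5.22 g/L × 1.95 L = 10.179 g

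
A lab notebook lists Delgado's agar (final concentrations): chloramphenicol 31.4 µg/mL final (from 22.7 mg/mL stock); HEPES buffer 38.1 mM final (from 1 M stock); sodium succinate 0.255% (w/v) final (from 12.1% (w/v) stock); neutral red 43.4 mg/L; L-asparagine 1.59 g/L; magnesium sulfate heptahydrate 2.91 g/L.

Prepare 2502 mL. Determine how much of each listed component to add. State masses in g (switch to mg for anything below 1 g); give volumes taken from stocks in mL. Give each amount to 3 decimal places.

Scale factor relative to 1 L: 2.502.
chloramphenicol: V = C2·V2/C1 = 31.4 µg/mL × 2502 mL ÷ 22700 µg/mL = 3.461 mL
HEPES buffer: dilute stock: 38.1 mM × 2502 mL ÷ 1000 mM = 95.326 mL
sodium succinate: V = C2·V2/C1 = 0.255% ÷ 12.1% × 2502 mL = 52.728 mL
neutral red: 43.4 mg/L × 2.502 L = 108.587 mg
L-asparagine: 1.59 g/L × 2.502 L = 3.978 g
magnesium sulfate heptahydrate: 2.91 g/L × 2.502 L = 7.281 g

chloramphenicol 3.461 mL; HEPES buffer 95.326 mL; sodium succinate 52.728 mL; neutral red 108.587 mg; L-asparagine 3.978 g; magnesium sulfate heptahydrate 7.281 g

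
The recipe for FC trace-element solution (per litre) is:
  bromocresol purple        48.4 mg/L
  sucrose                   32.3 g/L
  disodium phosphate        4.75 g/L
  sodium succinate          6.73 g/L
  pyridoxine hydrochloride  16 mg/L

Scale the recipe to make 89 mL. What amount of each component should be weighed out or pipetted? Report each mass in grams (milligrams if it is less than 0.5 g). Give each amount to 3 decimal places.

Scale factor relative to 1 L: 0.089.
bromocresol purple: 48.4 mg/L × 0.089 L = 4.308 mg
sucrose: 32.3 g/L × 0.089 L = 2.875 g
disodium phosphate: 4.75 g/L × 0.089 L = 0.42275 g = 422.750 mg
sodium succinate: 6.73 g/L × 0.089 L = 0.599 g
pyridoxine hydrochloride: 16 mg/L × 0.089 L = 1.424 mg

bromocresol purple 4.308 mg; sucrose 2.875 g; disodium phosphate 422.750 mg; sodium succinate 0.599 g; pyridoxine hydrochloride 1.424 mg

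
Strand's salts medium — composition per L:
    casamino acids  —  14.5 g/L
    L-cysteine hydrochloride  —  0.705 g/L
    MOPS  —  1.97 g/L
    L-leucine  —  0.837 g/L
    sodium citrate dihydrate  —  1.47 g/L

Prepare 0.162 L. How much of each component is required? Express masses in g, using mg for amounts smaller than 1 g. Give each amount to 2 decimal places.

casamino acids 2.35 g; L-cysteine hydrochloride 114.21 mg; MOPS 319.14 mg; L-leucine 135.59 mg; sodium citrate dihydrate 238.14 mg

Scale factor relative to 1 L: 0.162.
casamino acids: 14.5 g/L × 0.162 L = 2.35 g
L-cysteine hydrochloride: 0.705 g/L × 0.162 L = 0.11421 g = 114.21 mg
MOPS: 1.97 g/L × 0.162 L = 0.31914 g = 319.14 mg
L-leucine: 0.837 g/L × 0.162 L = 0.135594 g = 135.59 mg
sodium citrate dihydrate: 1.47 g/L × 0.162 L = 0.23814 g = 238.14 mg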